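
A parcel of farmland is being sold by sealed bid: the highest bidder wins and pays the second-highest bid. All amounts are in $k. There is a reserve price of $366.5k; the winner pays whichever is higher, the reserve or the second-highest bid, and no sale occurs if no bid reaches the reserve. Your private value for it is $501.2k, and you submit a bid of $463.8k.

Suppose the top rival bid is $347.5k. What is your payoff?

$134.7k

Your bid $463.8k is the highest and exceeds the reserve.
Price = max(second-highest bid, reserve) = max($347.5k, $366.5k) = $366.5k.
Payoff = $501.2k − $366.5k = $134.7k.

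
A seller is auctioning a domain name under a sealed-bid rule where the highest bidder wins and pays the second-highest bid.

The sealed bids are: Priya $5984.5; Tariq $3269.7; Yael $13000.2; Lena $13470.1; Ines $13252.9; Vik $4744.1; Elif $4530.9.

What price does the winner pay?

Highest bid: Lena at $13470.1, so Lena wins.
Second-highest bid: Ines at $13252.9 — that is the price the winner pays.

$13252.9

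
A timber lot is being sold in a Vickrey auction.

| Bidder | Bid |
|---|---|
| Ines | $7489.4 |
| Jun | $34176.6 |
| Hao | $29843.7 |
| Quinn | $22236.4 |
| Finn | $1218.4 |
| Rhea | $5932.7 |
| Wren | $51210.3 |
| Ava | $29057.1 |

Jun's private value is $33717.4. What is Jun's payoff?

$0

Highest bid: Wren at $51210.3, so Wren wins.
Second-highest bid: Jun at $34176.6 — that is the price the winner pays.
Jun did not win, so Jun pays nothing and receives nothing: payoff $0.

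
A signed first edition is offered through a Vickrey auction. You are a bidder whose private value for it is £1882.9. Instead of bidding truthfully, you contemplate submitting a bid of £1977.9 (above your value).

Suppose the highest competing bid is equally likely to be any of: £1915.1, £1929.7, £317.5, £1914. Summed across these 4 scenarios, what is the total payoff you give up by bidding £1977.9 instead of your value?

£110.1

The deviation costs you only when the competing bid falls strictly between £1882.9 and £1977.9; elsewhere both bids give the same outcome.
£1915.1: truthful payoff £0, deviation payoff −£32.2 → loss £32.2.
£1929.7: truthful payoff £0, deviation payoff −£46.8 → loss £46.8.
£317.5: outcomes coincide → loss £0.
£1914: truthful payoff £0, deviation payoff −£31.1 → loss £31.1.
Total loss = £32.2 + £46.8 + £31.1 = £110.1.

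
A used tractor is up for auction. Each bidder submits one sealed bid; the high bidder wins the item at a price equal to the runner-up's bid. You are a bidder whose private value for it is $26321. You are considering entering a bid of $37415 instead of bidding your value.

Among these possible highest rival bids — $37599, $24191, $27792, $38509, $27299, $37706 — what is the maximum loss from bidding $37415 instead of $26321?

$1471

$37599: same outcome either way → loss $0.
$24191: same outcome either way → loss $0.
$27792: truthful gives $0, deviation gives −$1471 → loss $1471.
$38509: same outcome either way → loss $0.
$27299: truthful gives $0, deviation gives −$978 → loss $978.
$37706: same outcome either way → loss $0.
Maximum loss: $1471.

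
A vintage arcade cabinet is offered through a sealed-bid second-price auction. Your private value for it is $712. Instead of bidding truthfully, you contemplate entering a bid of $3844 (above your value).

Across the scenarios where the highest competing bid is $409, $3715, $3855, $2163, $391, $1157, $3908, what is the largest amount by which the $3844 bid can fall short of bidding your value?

$3003

$409: same outcome either way → loss $0.
$3715: truthful gives $0, deviation gives −$3003 → loss $3003.
$3855: same outcome either way → loss $0.
$2163: truthful gives $0, deviation gives −$1451 → loss $1451.
$391: same outcome either way → loss $0.
$1157: truthful gives $0, deviation gives −$445 → loss $445.
$3908: same outcome either way → loss $0.
Maximum loss: $3003.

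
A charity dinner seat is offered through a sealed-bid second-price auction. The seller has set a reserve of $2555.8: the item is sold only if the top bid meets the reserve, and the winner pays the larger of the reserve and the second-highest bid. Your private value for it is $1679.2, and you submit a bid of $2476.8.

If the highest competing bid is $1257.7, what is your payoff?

Your bid $2476.8 is the highest bid but falls below the reserve $2555.8, so the item goes unsold. Payoff $0.

$0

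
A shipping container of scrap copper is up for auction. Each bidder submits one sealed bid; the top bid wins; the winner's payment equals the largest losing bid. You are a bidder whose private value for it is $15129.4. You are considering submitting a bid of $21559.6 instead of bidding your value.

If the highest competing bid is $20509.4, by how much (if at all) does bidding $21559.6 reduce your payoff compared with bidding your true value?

$5380

Bidding your value $15129.4: you lose (since $15129.4 < $20509.4). Payoff $0.
Bidding $21559.6: you win and pay $20509.4. Payoff $15129.4 − $20509.4 = −$5380.
The competing bid $20509.4 lies between your value and your inflated bid, so overbidding wins an item priced above your value.
Loss from deviating = $0 − (−$5380) = $5380.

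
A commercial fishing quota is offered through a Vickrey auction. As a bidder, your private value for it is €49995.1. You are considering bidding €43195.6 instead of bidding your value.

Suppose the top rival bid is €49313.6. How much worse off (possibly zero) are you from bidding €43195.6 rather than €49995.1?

€681.5

Bidding your value €49995.1: you win (since €49995.1 > €49313.6) and pay €49313.6. Payoff €681.5.
Bidding €43195.6: you lose. Payoff €0.
The competing bid €49313.6 lies between your shaded bid and your value, so underbidding forfeits an item you could have won at a profitable price.
Loss from deviating = €681.5 − (€0) = €681.5.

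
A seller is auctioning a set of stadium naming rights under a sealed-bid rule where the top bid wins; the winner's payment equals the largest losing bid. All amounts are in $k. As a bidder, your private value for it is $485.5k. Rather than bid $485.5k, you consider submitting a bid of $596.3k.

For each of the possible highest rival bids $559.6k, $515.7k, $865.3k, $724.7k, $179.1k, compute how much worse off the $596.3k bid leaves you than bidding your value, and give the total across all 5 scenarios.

$104.3k

The deviation costs you only when the competing bid falls strictly between $485.5k and $596.3k; elsewhere both bids give the same outcome.
$559.6k: truthful payoff $0k, deviation payoff −$74.1k → loss $74.1k.
$515.7k: truthful payoff $0k, deviation payoff −$30.2k → loss $30.2k.
$865.3k: outcomes coincide → loss $0k.
$724.7k: outcomes coincide → loss $0k.
$179.1k: outcomes coincide → loss $0k.
Total loss = $74.1k + $30.2k = $104.3k.
In a second-price auction your bid sets only whether you win, not what you pay, so bidding your true value is weakly dominant.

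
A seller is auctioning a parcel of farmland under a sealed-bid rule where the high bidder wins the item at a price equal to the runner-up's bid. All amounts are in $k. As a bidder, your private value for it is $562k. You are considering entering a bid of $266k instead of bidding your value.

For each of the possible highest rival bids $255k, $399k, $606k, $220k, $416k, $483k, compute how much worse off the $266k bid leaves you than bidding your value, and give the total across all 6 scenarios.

The deviation costs you only when the competing bid falls strictly between $266k and $562k; elsewhere both bids give the same outcome.
$255k: outcomes coincide → loss $0k.
$399k: truthful payoff $163k, deviation payoff $0k → loss $163k.
$606k: outcomes coincide → loss $0k.
$220k: outcomes coincide → loss $0k.
$416k: truthful payoff $146k, deviation payoff $0k → loss $146k.
$483k: truthful payoff $79k, deviation payoff $0k → loss $79k.
Total loss = $163k + $146k + $79k = $388k.

$388k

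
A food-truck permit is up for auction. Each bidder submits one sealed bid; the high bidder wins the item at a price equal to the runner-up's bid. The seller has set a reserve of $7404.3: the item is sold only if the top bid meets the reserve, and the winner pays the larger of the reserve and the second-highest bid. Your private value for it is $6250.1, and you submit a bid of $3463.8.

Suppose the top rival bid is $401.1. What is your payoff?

Your bid $3463.8 is the highest bid but falls below the reserve $7404.3, so the item goes unsold. Payoff $0.

$0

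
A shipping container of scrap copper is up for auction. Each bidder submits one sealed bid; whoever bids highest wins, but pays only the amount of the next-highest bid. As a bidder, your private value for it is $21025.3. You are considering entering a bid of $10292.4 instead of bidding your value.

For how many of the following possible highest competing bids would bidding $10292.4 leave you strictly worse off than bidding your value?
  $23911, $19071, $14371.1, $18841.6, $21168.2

The deviation hurts exactly when the highest competing bid lies strictly between $10292.4 and $21025.3 — underbidding then forfeits a profitable win.
$23911: above both → same outcome either way.
$19071: inside the interval → strictly worse (loss $1954.3).
$14371.1: inside the interval → strictly worse (loss $6654.2).
$18841.6: inside the interval → strictly worse (loss $2183.7).
$21168.2: above both → same outcome either way.
Count: 3.

3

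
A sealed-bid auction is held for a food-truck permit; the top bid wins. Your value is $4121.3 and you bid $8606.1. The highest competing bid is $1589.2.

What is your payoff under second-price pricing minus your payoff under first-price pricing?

$7016.9

You have the highest bid, so you win under either rule.
Second-price: pay $1589.2 → payoff $2532.1.
First-price: pay your own bid $8606.1 → payoff −$4484.8.
Difference = $2532.1 − (−$4484.8) = $7016.9.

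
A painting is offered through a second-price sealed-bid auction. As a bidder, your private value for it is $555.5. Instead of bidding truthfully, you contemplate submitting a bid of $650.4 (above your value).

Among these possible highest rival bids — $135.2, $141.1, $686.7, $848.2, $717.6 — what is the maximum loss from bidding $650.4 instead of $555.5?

$135.2: same outcome either way → loss $0.
$141.1: same outcome either way → loss $0.
$686.7: same outcome either way → loss $0.
$848.2: same outcome either way → loss $0.
$717.6: same outcome either way → loss $0.
Maximum loss: $0.

$0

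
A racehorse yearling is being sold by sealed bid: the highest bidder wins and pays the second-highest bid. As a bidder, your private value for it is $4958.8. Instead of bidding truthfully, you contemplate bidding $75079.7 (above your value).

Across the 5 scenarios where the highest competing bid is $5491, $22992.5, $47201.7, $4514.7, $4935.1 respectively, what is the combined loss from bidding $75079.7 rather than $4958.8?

$60808.8

The deviation costs you only when the competing bid falls strictly between $4958.8 and $75079.7; elsewhere both bids give the same outcome.
$5491: truthful payoff $0, deviation payoff −$532.2 → loss $532.2.
$22992.5: truthful payoff $0, deviation payoff −$18033.7 → loss $18033.7.
$47201.7: truthful payoff $0, deviation payoff −$42242.9 → loss $42242.9.
$4514.7: outcomes coincide → loss $0.
$4935.1: outcomes coincide → loss $0.
Total loss = $532.2 + $18033.7 + $42242.9 = $60808.8.
Because the price is fixed by the runner-up's bid, deviating from your value can only change a good outcome into a bad one — never the reverse.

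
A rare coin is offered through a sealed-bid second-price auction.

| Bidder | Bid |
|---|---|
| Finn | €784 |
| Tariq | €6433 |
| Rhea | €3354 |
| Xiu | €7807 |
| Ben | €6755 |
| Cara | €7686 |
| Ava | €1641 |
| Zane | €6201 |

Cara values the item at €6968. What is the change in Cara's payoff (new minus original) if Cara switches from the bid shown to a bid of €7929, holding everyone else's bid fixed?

The highest bid among the other bidders is €7807; Cara's bid doesn't change that.
Original bid €7686: Cara is not highest (top rival bid is €7807); payoff €0.
Alternative bid €7929: Cara is highest, pays the top rival bid €7807; payoff €6968 − €7807 = −€839.
Change in payoff = −€839 − (€0) = −€839.

−€839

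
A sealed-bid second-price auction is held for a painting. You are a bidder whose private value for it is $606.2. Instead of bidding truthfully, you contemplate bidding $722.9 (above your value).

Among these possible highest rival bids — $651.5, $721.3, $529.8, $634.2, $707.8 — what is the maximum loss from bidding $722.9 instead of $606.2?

$115.1

$651.5: truthful gives $0, deviation gives −$45.3 → loss $45.3.
$721.3: truthful gives $0, deviation gives −$115.1 → loss $115.1.
$529.8: same outcome either way → loss $0.
$634.2: truthful gives $0, deviation gives −$28 → loss $28.
$707.8: truthful gives $0, deviation gives −$101.6 → loss $101.6.
Maximum loss: $115.1.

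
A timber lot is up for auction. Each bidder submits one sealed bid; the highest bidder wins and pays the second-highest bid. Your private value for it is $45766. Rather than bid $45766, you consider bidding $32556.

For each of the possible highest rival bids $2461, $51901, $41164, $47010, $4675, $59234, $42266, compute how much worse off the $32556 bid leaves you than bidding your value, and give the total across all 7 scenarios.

$8102

The deviation costs you only when the competing bid falls strictly between $32556 and $45766; elsewhere both bids give the same outcome.
$2461: outcomes coincide → loss $0.
$51901: outcomes coincide → loss $0.
$41164: truthful payoff $4602, deviation payoff $0 → loss $4602.
$47010: outcomes coincide → loss $0.
$4675: outcomes coincide → loss $0.
$59234: outcomes coincide → loss $0.
$42266: truthful payoff $3500, deviation payoff $0 → loss $3500.
Total loss = $4602 + $3500 = $8102.
Because the price is fixed by the runner-up's bid, deviating from your value can only change a good outcome into a bad one — never the reverse.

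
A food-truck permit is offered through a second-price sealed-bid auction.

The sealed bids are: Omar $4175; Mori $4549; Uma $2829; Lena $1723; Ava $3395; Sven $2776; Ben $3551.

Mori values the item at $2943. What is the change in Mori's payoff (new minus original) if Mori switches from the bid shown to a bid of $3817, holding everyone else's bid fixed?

$1232

The highest bid among the other bidders is $4175; Mori's bid doesn't change that.
Original bid $4549: Mori is highest, pays the top rival bid $4175; payoff $2943 − $4175 = −$1232.
Alternative bid $3817: Mori is not highest (top rival bid is $4175); payoff $0.
Change in payoff = $0 − (−$1232) = $1232.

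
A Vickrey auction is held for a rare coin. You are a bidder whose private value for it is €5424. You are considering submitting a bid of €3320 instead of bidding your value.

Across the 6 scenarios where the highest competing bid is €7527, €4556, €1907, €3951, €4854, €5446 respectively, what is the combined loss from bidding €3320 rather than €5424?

The deviation costs you only when the competing bid falls strictly between €3320 and €5424; elsewhere both bids give the same outcome.
€7527: outcomes coincide → loss €0.
€4556: truthful payoff €868, deviation payoff €0 → loss €868.
€1907: outcomes coincide → loss €0.
€3951: truthful payoff €1473, deviation payoff €0 → loss €1473.
€4854: truthful payoff €570, deviation payoff €0 → loss €570.
€5446: outcomes coincide → loss €0.
Total loss = €868 + €1473 + €570 = €2911.

€2911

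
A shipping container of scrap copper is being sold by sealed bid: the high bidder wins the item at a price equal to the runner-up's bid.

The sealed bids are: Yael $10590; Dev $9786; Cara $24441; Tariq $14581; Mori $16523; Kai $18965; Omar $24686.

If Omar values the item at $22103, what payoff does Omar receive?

Highest bid: Omar at $24686, so Omar wins.
Second-highest bid: Cara at $24441 — that is the price the winner pays.
Omar's payoff = value − price = $22103 − $24441 = −$2338.

−$2338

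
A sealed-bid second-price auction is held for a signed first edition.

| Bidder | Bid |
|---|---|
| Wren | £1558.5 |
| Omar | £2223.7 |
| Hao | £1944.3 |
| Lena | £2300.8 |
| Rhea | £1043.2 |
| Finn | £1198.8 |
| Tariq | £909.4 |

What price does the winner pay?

£2223.7

Highest bid: Lena at £2300.8, so Lena wins.
Second-highest bid: Omar at £2223.7 — that is the price the winner pays.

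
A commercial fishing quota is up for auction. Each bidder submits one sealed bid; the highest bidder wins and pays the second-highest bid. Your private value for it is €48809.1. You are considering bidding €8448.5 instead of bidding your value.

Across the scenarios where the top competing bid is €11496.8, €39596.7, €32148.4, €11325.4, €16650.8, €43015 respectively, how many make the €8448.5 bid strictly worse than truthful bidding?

The deviation hurts exactly when the highest competing bid lies strictly between €8448.5 and €48809.1 — underbidding then forfeits a profitable win.
€11496.8: inside the interval → strictly worse (loss €37312.3).
€39596.7: inside the interval → strictly worse (loss €9212.4).
€32148.4: inside the interval → strictly worse (loss €16660.7).
€11325.4: inside the interval → strictly worse (loss €37483.7).
€16650.8: inside the interval → strictly worse (loss €32158.3).
€43015: inside the interval → strictly worse (loss €5794.1).
Count: 6.

6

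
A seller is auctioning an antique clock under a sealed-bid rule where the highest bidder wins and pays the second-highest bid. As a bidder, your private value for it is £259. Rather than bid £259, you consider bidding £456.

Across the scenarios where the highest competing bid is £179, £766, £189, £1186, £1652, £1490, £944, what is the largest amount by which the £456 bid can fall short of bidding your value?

£179: same outcome either way → loss £0.
£766: same outcome either way → loss £0.
£189: same outcome either way → loss £0.
£1186: same outcome either way → loss £0.
£1652: same outcome either way → loss £0.
£1490: same outcome either way → loss £0.
£944: same outcome either way → loss £0.
Maximum loss: £0.

£0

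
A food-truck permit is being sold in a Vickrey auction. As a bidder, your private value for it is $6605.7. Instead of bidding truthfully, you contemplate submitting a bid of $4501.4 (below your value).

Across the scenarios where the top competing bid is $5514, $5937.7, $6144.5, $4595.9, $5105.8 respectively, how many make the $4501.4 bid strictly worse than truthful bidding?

5

The deviation hurts exactly when the highest competing bid lies strictly between $4501.4 and $6605.7 — underbidding then forfeits a profitable win.
$5514: inside the interval → strictly worse (loss $1091.7).
$5937.7: inside the interval → strictly worse (loss $668).
$6144.5: inside the interval → strictly worse (loss $461.2).
$4595.9: inside the interval → strictly worse (loss $2009.8).
$5105.8: inside the interval → strictly worse (loss $1499.9).
Count: 5.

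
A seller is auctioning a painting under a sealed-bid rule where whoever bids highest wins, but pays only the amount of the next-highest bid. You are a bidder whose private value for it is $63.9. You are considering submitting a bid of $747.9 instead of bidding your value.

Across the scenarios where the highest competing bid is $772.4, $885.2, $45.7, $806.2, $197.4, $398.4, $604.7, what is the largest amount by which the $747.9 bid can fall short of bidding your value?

$772.4: same outcome either way → loss $0.
$885.2: same outcome either way → loss $0.
$45.7: same outcome either way → loss $0.
$806.2: same outcome either way → loss $0.
$197.4: truthful gives $0, deviation gives −$133.5 → loss $133.5.
$398.4: truthful gives $0, deviation gives −$334.5 → loss $334.5.
$604.7: truthful gives $0, deviation gives −$540.8 → loss $540.8.
Maximum loss: $540.8.

$540.8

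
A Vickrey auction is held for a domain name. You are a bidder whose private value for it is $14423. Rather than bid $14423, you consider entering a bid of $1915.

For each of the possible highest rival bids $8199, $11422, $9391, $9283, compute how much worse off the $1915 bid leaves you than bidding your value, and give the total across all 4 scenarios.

$19397

The deviation costs you only when the competing bid falls strictly between $1915 and $14423; elsewhere both bids give the same outcome.
$8199: truthful payoff $6224, deviation payoff $0 → loss $6224.
$11422: truthful payoff $3001, deviation payoff $0 → loss $3001.
$9391: truthful payoff $5032, deviation payoff $0 → loss $5032.
$9283: truthful payoff $5140, deviation payoff $0 → loss $5140.
Total loss = $6224 + $3001 + $5032 + $5140 = $19397.
Truthful bidding weakly dominates here: raising your bid can only win items priced above your value, and lowering it can only forfeit items priced below.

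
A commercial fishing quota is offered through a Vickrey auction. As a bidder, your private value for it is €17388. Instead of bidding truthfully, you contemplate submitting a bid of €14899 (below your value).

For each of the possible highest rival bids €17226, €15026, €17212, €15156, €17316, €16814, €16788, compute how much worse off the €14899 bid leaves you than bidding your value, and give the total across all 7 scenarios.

The deviation costs you only when the competing bid falls strictly between €14899 and €17388; elsewhere both bids give the same outcome.
€17226: truthful payoff €162, deviation payoff €0 → loss €162.
€15026: truthful payoff €2362, deviation payoff €0 → loss €2362.
€17212: truthful payoff €176, deviation payoff €0 → loss €176.
€15156: truthful payoff €2232, deviation payoff €0 → loss €2232.
€17316: truthful payoff €72, deviation payoff €0 → loss €72.
€16814: truthful payoff €574, deviation payoff €0 → loss €574.
€16788: truthful payoff €600, deviation payoff €0 → loss €600.
Total loss = €162 + €2362 + €176 + €2232 + €72 + €574 + €600 = €6178.

€6178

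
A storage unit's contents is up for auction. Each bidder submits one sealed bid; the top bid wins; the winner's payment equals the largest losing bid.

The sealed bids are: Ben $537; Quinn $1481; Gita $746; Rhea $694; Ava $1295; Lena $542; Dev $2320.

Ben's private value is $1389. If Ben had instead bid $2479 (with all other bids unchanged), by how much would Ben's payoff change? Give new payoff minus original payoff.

−$931

The highest bid among the other bidders is $2320; Ben's bid doesn't change that.
Original bid $537: Ben is not highest (top rival bid is $2320); payoff $0.
Alternative bid $2479: Ben is highest, pays the top rival bid $2320; payoff $1389 − $2320 = −$931.
Change in payoff = −$931 − ($0) = −$931.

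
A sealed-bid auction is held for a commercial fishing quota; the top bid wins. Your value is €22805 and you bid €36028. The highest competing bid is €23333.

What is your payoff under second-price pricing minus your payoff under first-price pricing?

€12695

You have the highest bid, so you win under either rule.
Second-price: pay €23333 → payoff −€528.
First-price: pay your own bid €36028 → payoff −€13223.
Difference = −€528 − (−€13223) = €12695.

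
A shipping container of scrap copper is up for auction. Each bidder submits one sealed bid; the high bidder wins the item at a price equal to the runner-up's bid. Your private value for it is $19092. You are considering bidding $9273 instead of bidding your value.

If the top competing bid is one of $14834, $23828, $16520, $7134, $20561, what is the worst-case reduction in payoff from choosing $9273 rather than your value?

$14834: truthful gives $4258, deviation gives $0 → loss $4258.
$23828: same outcome either way → loss $0.
$16520: truthful gives $2572, deviation gives $0 → loss $2572.
$7134: same outcome either way → loss $0.
$20561: same outcome either way → loss $0.
Maximum loss: $4258.

$4258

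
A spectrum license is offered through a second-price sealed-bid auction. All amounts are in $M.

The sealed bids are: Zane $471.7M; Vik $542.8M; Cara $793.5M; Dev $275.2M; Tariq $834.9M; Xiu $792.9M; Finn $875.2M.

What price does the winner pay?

$834.9M

Highest bid: Finn at $875.2M, so Finn wins.
Second-highest bid: Tariq at $834.9M — that is the price the winner pays.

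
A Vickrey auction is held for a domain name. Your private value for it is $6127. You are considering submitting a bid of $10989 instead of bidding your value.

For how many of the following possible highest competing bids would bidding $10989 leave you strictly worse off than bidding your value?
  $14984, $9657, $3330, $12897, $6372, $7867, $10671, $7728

5

The deviation hurts exactly when the highest competing bid lies strictly between $6127 and $10989 — overbidding then wins at a price above your value.
$14984: above both → same outcome either way.
$9657: inside the interval → strictly worse (loss $3530).
$3330: below both → same outcome either way.
$12897: above both → same outcome either way.
$6372: inside the interval → strictly worse (loss $245).
$7867: inside the interval → strictly worse (loss $1740).
$10671: inside the interval → strictly worse (loss $4544).
$7728: inside the interval → strictly worse (loss $1601).
Count: 5.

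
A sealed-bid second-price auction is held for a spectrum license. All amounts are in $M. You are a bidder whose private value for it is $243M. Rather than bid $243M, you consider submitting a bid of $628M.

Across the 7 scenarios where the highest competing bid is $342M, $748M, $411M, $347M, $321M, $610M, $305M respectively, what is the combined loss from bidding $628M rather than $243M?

The deviation costs you only when the competing bid falls strictly between $243M and $628M; elsewhere both bids give the same outcome.
$342M: truthful payoff $0M, deviation payoff −$99M → loss $99M.
$748M: outcomes coincide → loss $0M.
$411M: truthful payoff $0M, deviation payoff −$168M → loss $168M.
$347M: truthful payoff $0M, deviation payoff −$104M → loss $104M.
$321M: truthful payoff $0M, deviation payoff −$78M → loss $78M.
$610M: truthful payoff $0M, deviation payoff −$367M → loss $367M.
$305M: truthful payoff $0M, deviation payoff −$62M → loss $62M.
Total loss = $99M + $168M + $104M + $78M + $367M + $62M = $878M.
In a second-price auction your bid sets only whether you win, not what you pay, so bidding your true value is weakly dominant.

$878M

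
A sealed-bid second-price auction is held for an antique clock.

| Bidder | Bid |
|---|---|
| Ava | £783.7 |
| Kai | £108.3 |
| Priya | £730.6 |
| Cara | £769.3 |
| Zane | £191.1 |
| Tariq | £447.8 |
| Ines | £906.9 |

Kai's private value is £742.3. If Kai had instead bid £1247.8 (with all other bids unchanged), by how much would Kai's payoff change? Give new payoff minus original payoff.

−£164.6

The highest bid among the other bidders is £906.9; Kai's bid doesn't change that.
Original bid £108.3: Kai is not highest (top rival bid is £906.9); payoff £0.
Alternative bid £1247.8: Kai is highest, pays the top rival bid £906.9; payoff £742.3 − £906.9 = −£164.6.
Change in payoff = −£164.6 − (£0) = −£164.6.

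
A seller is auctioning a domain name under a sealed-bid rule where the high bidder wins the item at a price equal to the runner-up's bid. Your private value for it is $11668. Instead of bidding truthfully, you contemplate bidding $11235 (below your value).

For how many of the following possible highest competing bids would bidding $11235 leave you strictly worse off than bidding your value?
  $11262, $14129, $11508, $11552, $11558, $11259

The deviation hurts exactly when the highest competing bid lies strictly between $11235 and $11668 — underbidding then forfeits a profitable win.
$11262: inside the interval → strictly worse (loss $406).
$14129: above both → same outcome either way.
$11508: inside the interval → strictly worse (loss $160).
$11552: inside the interval → strictly worse (loss $116).
$11558: inside the interval → strictly worse (loss $110).
$11259: inside the interval → strictly worse (loss $409).
Count: 5.

5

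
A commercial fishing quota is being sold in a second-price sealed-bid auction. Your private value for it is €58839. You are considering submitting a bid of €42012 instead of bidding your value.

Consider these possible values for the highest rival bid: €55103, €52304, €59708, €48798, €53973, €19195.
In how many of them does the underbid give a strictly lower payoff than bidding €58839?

The deviation hurts exactly when the highest competing bid lies strictly between €42012 and €58839 — underbidding then forfeits a profitable win.
€55103: inside the interval → strictly worse (loss €3736).
€52304: inside the interval → strictly worse (loss €6535).
€59708: above both → same outcome either way.
€48798: inside the interval → strictly worse (loss €10041).
€53973: inside the interval → strictly worse (loss €4866).
€19195: below both → same outcome either way.
Count: 4.

4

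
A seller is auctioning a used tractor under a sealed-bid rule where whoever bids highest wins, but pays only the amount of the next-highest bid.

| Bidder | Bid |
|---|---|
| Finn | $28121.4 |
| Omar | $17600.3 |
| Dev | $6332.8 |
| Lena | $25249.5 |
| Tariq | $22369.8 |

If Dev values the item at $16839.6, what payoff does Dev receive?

$0

Highest bid: Finn at $28121.4, so Finn wins.
Second-highest bid: Lena at $25249.5 — that is the price the winner pays.
Dev did not win, so Dev pays nothing and receives nothing: payoff $0.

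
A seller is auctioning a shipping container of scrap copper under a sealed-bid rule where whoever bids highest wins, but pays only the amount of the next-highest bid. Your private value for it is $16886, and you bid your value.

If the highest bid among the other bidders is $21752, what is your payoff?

Your bid $16886 is below the highest competing bid $21752, so you lose.
A losing bidder pays nothing and receives nothing: payoff = $0.

$0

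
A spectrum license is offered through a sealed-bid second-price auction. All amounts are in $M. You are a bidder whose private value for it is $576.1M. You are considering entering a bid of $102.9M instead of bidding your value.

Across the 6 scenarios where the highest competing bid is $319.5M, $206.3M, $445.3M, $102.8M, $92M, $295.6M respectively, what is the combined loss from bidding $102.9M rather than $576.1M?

The deviation costs you only when the competing bid falls strictly between $102.9M and $576.1M; elsewhere both bids give the same outcome.
$319.5M: truthful payoff $256.6M, deviation payoff $0M → loss $256.6M.
$206.3M: truthful payoff $369.8M, deviation payoff $0M → loss $369.8M.
$445.3M: truthful payoff $130.8M, deviation payoff $0M → loss $130.8M.
$102.8M: outcomes coincide → loss $0M.
$92M: outcomes coincide → loss $0M.
$295.6M: truthful payoff $280.5M, deviation payoff $0M → loss $280.5M.
Total loss = $256.6M + $369.8M + $130.8M + $280.5M = $1037.7M.

$1037.7M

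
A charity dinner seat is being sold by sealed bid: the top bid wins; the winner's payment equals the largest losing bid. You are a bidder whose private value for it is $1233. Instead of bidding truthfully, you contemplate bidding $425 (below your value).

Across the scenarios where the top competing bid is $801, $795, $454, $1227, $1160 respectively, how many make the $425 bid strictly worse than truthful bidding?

5

The deviation hurts exactly when the highest competing bid lies strictly between $425 and $1233 — underbidding then forfeits a profitable win.
$801: inside the interval → strictly worse (loss $432).
$795: inside the interval → strictly worse (loss $438).
$454: inside the interval → strictly worse (loss $779).
$1227: inside the interval → strictly worse (loss $6).
$1160: inside the interval → strictly worse (loss $73).
Count: 5.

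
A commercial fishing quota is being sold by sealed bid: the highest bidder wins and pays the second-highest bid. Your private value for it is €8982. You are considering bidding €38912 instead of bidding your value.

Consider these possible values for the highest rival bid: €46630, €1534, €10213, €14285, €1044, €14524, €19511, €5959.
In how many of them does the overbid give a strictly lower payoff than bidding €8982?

4

The deviation hurts exactly when the highest competing bid lies strictly between €8982 and €38912 — overbidding then wins at a price above your value.
€46630: above both → same outcome either way.
€1534: below both → same outcome either way.
€10213: inside the interval → strictly worse (loss €1231).
€14285: inside the interval → strictly worse (loss €5303).
€1044: below both → same outcome either way.
€14524: inside the interval → strictly worse (loss €5542).
€19511: inside the interval → strictly worse (loss €10529).
€5959: below both → same outcome either way.
Count: 4.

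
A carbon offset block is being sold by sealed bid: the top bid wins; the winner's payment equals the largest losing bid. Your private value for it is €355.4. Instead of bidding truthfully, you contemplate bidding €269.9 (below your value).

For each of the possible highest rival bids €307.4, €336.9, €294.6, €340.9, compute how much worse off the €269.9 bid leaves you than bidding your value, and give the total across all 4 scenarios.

€141.8

The deviation costs you only when the competing bid falls strictly between €269.9 and €355.4; elsewhere both bids give the same outcome.
€307.4: truthful payoff €48, deviation payoff €0 → loss €48.
€336.9: truthful payoff €18.5, deviation payoff €0 → loss €18.5.
€294.6: truthful payoff €60.8, deviation payoff €0 → loss €60.8.
€340.9: truthful payoff €14.5, deviation payoff €0 → loss €14.5.
Total loss = €48 + €18.5 + €60.8 + €14.5 = €141.8.
Truthful bidding weakly dominates here: raising your bid can only win items priced above your value, and lowering it can only forfeit items priced below.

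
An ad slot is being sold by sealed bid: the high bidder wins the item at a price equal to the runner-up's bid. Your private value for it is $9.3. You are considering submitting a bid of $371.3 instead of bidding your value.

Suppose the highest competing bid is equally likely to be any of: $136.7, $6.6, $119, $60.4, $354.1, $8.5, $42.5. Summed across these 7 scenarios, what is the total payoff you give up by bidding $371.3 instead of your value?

The deviation costs you only when the competing bid falls strictly between $9.3 and $371.3; elsewhere both bids give the same outcome.
$136.7: truthful payoff $0, deviation payoff −$127.4 → loss $127.4.
$6.6: outcomes coincide → loss $0.
$119: truthful payoff $0, deviation payoff −$109.7 → loss $109.7.
$60.4: truthful payoff $0, deviation payoff −$51.1 → loss $51.1.
$354.1: truthful payoff $0, deviation payoff −$344.8 → loss $344.8.
$8.5: outcomes coincide → loss $0.
$42.5: truthful payoff $0, deviation payoff −$33.2 → loss $33.2.
Total loss = $127.4 + $109.7 + $51.1 + $344.8 + $33.2 = $666.2.
Truthful bidding weakly dominates here: raising your bid can only win items priced above your value, and lowering it can only forfeit items priced below.

$666.2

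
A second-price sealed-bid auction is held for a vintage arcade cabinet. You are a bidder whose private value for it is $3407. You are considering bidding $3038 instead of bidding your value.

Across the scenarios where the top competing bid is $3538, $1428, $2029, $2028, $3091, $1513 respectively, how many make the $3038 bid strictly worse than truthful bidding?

The deviation hurts exactly when the highest competing bid lies strictly between $3038 and $3407 — underbidding then forfeits a profitable win.
$3538: above both → same outcome either way.
$1428: below both → same outcome either way.
$2029: below both → same outcome either way.
$2028: below both → same outcome either way.
$3091: inside the interval → strictly worse (loss $316).
$1513: below both → same outcome either way.
Count: 1.

1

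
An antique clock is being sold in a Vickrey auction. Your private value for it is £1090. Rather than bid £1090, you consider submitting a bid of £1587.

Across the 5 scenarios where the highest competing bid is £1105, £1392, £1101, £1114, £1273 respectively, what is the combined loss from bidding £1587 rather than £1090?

£535

The deviation costs you only when the competing bid falls strictly between £1090 and £1587; elsewhere both bids give the same outcome.
£1105: truthful payoff £0, deviation payoff −£15 → loss £15.
£1392: truthful payoff £0, deviation payoff −£302 → loss £302.
£1101: truthful payoff £0, deviation payoff −£11 → loss £11.
£1114: truthful payoff £0, deviation payoff −£24 → loss £24.
£1273: truthful payoff £0, deviation payoff −£183 → loss £183.
Total loss = £15 + £302 + £11 + £24 + £183 = £535.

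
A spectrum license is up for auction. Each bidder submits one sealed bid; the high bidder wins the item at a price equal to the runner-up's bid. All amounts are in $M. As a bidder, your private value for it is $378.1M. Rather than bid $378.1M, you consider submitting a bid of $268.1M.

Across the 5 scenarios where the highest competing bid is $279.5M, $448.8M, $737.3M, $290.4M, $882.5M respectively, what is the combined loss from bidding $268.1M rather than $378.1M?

The deviation costs you only when the competing bid falls strictly between $268.1M and $378.1M; elsewhere both bids give the same outcome.
$279.5M: truthful payoff $98.6M, deviation payoff $0M → loss $98.6M.
$448.8M: outcomes coincide → loss $0M.
$737.3M: outcomes coincide → loss $0M.
$290.4M: truthful payoff $87.7M, deviation payoff $0M → loss $87.7M.
$882.5M: outcomes coincide → loss $0M.
Total loss = $98.6M + $87.7M = $186.3M.

$186.3M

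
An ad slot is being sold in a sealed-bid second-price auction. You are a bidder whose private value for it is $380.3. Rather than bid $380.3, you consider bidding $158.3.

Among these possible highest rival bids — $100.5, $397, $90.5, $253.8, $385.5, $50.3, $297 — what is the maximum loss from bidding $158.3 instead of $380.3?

$100.5: same outcome either way → loss $0.
$397: same outcome either way → loss $0.
$90.5: same outcome either way → loss $0.
$253.8: truthful gives $126.5, deviation gives $0 → loss $126.5.
$385.5: same outcome either way → loss $0.
$50.3: same outcome either way → loss $0.
$297: truthful gives $83.3, deviation gives $0 → loss $83.3.
Maximum loss: $126.5.

$126.5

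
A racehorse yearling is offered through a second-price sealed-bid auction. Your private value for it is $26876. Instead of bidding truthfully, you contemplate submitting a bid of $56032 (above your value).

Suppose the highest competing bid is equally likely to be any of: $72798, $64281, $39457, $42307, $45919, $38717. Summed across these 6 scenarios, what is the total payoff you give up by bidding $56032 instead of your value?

The deviation costs you only when the competing bid falls strictly between $26876 and $56032; elsewhere both bids give the same outcome.
$72798: outcomes coincide → loss $0.
$64281: outcomes coincide → loss $0.
$39457: truthful payoff $0, deviation payoff −$12581 → loss $12581.
$42307: truthful payoff $0, deviation payoff −$15431 → loss $15431.
$45919: truthful payoff $0, deviation payoff −$19043 → loss $19043.
$38717: truthful payoff $0, deviation payoff −$11841 → loss $11841.
Total loss = $12581 + $15431 + $19043 + $11841 = $58896.
In a second-price auction your bid sets only whether you win, not what you pay, so bidding your true value is weakly dominant.

$58896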